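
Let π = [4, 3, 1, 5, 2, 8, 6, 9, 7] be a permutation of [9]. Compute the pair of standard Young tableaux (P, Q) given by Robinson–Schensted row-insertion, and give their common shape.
P = [1, 2, 6, 7] / [3, 5, 8, 9] / [4];  Q = [1, 4, 6, 8] / [2, 5, 7, 9] / [3];  common shape = (4, 4, 1)

Row-insert the values π_1, π_2, … into P one at a time, bumping the leftmost entry strictly greater than the inserted value down to the next row. The recording tableau Q records, in position (i, j), the step at which that cell was added to P.
  Insert 4 (step 1): P = [4];  Q = [1]
  Insert 3 (step 2): P = [3] / [4];  Q = [1] / [2]
  Insert 1 (step 3): P = [1] / [3] / [4];  Q = [1] / [2] / [3]
  Insert 5 (step 4): P = [1, 5] / [3] / [4];  Q = [1, 4] / [2] / [3]
  Insert 2 (step 5): P = [1, 2] / [3, 5] / [4];  Q = [1, 4] / [2, 5] / [3]
  Insert 8 (step 6): P = [1, 2, 8] / [3, 5] / [4];  Q = [1, 4, 6] / [2, 5] / [3]
  Insert 6 (step 7): P = [1, 2, 6] / [3, 5, 8] / [4];  Q = [1, 4, 6] / [2, 5, 7] / [3]
  Insert 9 (step 8): P = [1, 2, 6, 9] / [3, 5, 8] / [4];  Q = [1, 4, 6, 8] / [2, 5, 7] / [3]
  Insert 7 (step 9): P = [1, 2, 6, 7] / [3, 5, 8, 9] / [4];  Q = [1, 4, 6, 8] / [2, 5, 7, 9] / [3]
Final shape: (4, 4, 1).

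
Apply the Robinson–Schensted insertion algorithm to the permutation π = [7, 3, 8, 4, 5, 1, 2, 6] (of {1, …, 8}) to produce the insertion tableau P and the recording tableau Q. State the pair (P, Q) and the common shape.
P = [1, 2, 5, 6] / [3, 4] / [7, 8];  Q = [1, 3, 5, 8] / [2, 4] / [6, 7];  common shape = (4, 2, 2)

Row-insert the values π_1, π_2, … into P one at a time, bumping the leftmost entry strictly greater than the inserted value down to the next row. The recording tableau Q records, in position (i, j), the step at which that cell was added to P.
  Insert 7 (step 1): P = [7];  Q = [1]
  Insert 3 (step 2): P = [3] / [7];  Q = [1] / [2]
  Insert 8 (step 3): P = [3, 8] / [7];  Q = [1, 3] / [2]
  Insert 4 (step 4): P = [3, 4] / [7, 8];  Q = [1, 3] / [2, 4]
  Insert 5 (step 5): P = [3, 4, 5] / [7, 8];  Q = [1, 3, 5] / [2, 4]
  Insert 1 (step 6): P = [1, 4, 5] / [3, 8] / [7];  Q = [1, 3, 5] / [2, 4] / [6]
  Insert 2 (step 7): P = [1, 2, 5] / [3, 4] / [7, 8];  Q = [1, 3, 5] / [2, 4] / [6, 7]
  Insert 6 (step 8): P = [1, 2, 5, 6] / [3, 4] / [7, 8];  Q = [1, 3, 5, 8] / [2, 4] / [6, 7]
Final shape: (4, 2, 2).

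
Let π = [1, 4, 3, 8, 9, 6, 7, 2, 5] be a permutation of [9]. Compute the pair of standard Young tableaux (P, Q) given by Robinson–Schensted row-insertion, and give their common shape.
P = [1, 2, 5, 7] / [3, 6, 9] / [4, 8];  Q = [1, 2, 4, 5] / [3, 6, 7] / [8, 9];  common shape = (4, 3, 2)

Row-insert the values π_1, π_2, … into P one at a time, bumping the leftmost entry strictly greater than the inserted value down to the next row. The recording tableau Q records, in position (i, j), the step at which that cell was added to P.
  Insert 1 (step 1): P = [1];  Q = [1]
  Insert 4 (step 2): P = [1, 4];  Q = [1, 2]
  Insert 3 (step 3): P = [1, 3] / [4];  Q = [1, 2] / [3]
  Insert 8 (step 4): P = [1, 3, 8] / [4];  Q = [1, 2, 4] / [3]
  Insert 9 (step 5): P = [1, 3, 8, 9] / [4];  Q = [1, 2, 4, 5] / [3]
  Insert 6 (step 6): P = [1, 3, 6, 9] / [4, 8];  Q = [1, 2, 4, 5] / [3, 6]
  Insert 7 (step 7): P = [1, 3, 6, 7] / [4, 8, 9];  Q = [1, 2, 4, 5] / [3, 6, 7]
  Insert 2 (step 8): P = [1, 2, 6, 7] / [3, 8, 9] / [4];  Q = [1, 2, 4, 5] / [3, 6, 7] / [8]
  Insert 5 (step 9): P = [1, 2, 5, 7] / [3, 6, 9] / [4, 8];  Q = [1, 2, 4, 5] / [3, 6, 7] / [8, 9]
Final shape: (4, 3, 2).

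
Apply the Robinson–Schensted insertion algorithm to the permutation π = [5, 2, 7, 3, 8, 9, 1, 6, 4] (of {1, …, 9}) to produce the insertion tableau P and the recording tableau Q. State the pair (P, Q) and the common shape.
P = [1, 3, 4, 9] / [2, 6, 8] / [5, 7];  Q = [1, 3, 5, 6] / [2, 4, 8] / [7, 9];  common shape = (4, 3, 2)

Row-insert the values π_1, π_2, … into P one at a time, bumping the leftmost entry strictly greater than the inserted value down to the next row. The recording tableau Q records, in position (i, j), the step at which that cell was added to P.
  Insert 5 (step 1): P = [5];  Q = [1]
  Insert 2 (step 2): P = [2] / [5];  Q = [1] / [2]
  Insert 7 (step 3): P = [2, 7] / [5];  Q = [1, 3] / [2]
  Insert 3 (step 4): P = [2, 3] / [5, 7];  Q = [1, 3] / [2, 4]
  Insert 8 (step 5): P = [2, 3, 8] / [5, 7];  Q = [1, 3, 5] / [2, 4]
  Insert 9 (step 6): P = [2, 3, 8, 9] / [5, 7];  Q = [1, 3, 5, 6] / [2, 4]
  Insert 1 (step 7): P = [1, 3, 8, 9] / [2, 7] / [5];  Q = [1, 3, 5, 6] / [2, 4] / [7]
  Insert 6 (step 8): P = [1, 3, 6, 9] / [2, 7, 8] / [5];  Q = [1, 3, 5, 6] / [2, 4, 8] / [7]
  Insert 4 (step 9): P = [1, 3, 4, 9] / [2, 6, 8] / [5, 7];  Q = [1, 3, 5, 6] / [2, 4, 8] / [7, 9]
Final shape: (4, 3, 2).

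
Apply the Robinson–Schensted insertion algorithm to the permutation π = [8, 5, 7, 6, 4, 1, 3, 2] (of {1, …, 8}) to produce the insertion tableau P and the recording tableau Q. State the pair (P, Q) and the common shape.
P = [1, 2] / [3, 6] / [4] / [5] / [7] / [8];  Q = [1, 3] / [2, 7] / [4] / [5] / [6] / [8];  common shape = (2, 2, 1, 1, 1, 1)

Row-insert the values π_1, π_2, … into P one at a time, bumping the leftmost entry strictly greater than the inserted value down to the next row. The recording tableau Q records, in position (i, j), the step at which that cell was added to P.
  Insert 8 (step 1): P = [8];  Q = [1]
  Insert 5 (step 2): P = [5] / [8];  Q = [1] / [2]
  Insert 7 (step 3): P = [5, 7] / [8];  Q = [1, 3] / [2]
  Insert 6 (step 4): P = [5, 6] / [7] / [8];  Q = [1, 3] / [2] / [4]
  Insert 4 (step 5): P = [4, 6] / [5] / [7] / [8];  Q = [1, 3] / [2] / [4] / [5]
  Insert 1 (step 6): P = [1, 6] / [4] / [5] / [7] / [8];  Q = [1, 3] / [2] / [4] / [5] / [6]
  Insert 3 (step 7): P = [1, 3] / [4, 6] / [5] / [7] / [8];  Q = [1, 3] / [2, 7] / [4] / [5] / [6]
  Insert 2 (step 8): P = [1, 2] / [3, 6] / [4] / [5] / [7] / [8];  Q = [1, 3] / [2, 7] / [4] / [5] / [6] / [8]
Final shape: (2, 2, 1, 1, 1, 1).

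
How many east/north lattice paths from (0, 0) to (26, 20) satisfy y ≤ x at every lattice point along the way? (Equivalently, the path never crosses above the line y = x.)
Number of paths = 1453986335186

By the reflection principle (André's argument), the number of monotone paths to (26, 20) with n ≤ m that never go above y = x is C(46, 26) − C(46, 27) = 5608233007146 − 4154246671960 = 1453986335186.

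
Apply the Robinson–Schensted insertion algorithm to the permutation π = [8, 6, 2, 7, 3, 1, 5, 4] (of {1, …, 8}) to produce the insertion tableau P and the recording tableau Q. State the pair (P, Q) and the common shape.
P = [1, 3, 4] / [2, 5] / [6, 7] / [8];  Q = [1, 4, 7] / [2, 5] / [3, 8] / [6];  common shape = (3, 2, 2, 1)

Row-insert the values π_1, π_2, … into P one at a time, bumping the leftmost entry strictly greater than the inserted value down to the next row. The recording tableau Q records, in position (i, j), the step at which that cell was added to P.
  Insert 8 (step 1): P = [8];  Q = [1]
  Insert 6 (step 2): P = [6] / [8];  Q = [1] / [2]
  Insert 2 (step 3): P = [2] / [6] / [8];  Q = [1] / [2] / [3]
  Insert 7 (step 4): P = [2, 7] / [6] / [8];  Q = [1, 4] / [2] / [3]
  Insert 3 (step 5): P = [2, 3] / [6, 7] / [8];  Q = [1, 4] / [2, 5] / [3]
  Insert 1 (step 6): P = [1, 3] / [2, 7] / [6] / [8];  Q = [1, 4] / [2, 5] / [3] / [6]
  Insert 5 (step 7): P = [1, 3, 5] / [2, 7] / [6] / [8];  Q = [1, 4, 7] / [2, 5] / [3] / [6]
  Insert 4 (step 8): P = [1, 3, 4] / [2, 5] / [6, 7] / [8];  Q = [1, 4, 7] / [2, 5] / [3, 8] / [6]
Final shape: (3, 2, 2, 1).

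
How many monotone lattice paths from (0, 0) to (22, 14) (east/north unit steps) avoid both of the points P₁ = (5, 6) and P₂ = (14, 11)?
Number of paths = 2713751010

Inclusion–exclusion. Total paths: C(36, 22) = 3796297200. Through P₁: C(11, 5)·C(25, 17) = 499687650. Through P₂: C(25, 14)·C(11, 8) = 735471000. Since P₁ is strictly southwest of P₂, a monotone path through both must visit P₁ then P₂; paths through both = C(11, 5)·C(14, 9)·C(11, 8) = 152612460. Avoid both = 3796297200 − 499687650 − 735471000 + 152612460 = 2713751010.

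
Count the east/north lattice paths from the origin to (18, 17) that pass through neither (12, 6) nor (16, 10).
Number of paths = 4163378406

Inclusion–exclusion. Total paths: C(35, 18) = 4537567650. Through P₁: C(18, 12)·C(17, 6) = 229748064. Through P₂: C(26, 16)·C(9, 2) = 191222460. Since P₁ is strictly southwest of P₂, a monotone path through both must visit P₁ then P₂; paths through both = C(18, 12)·C(8, 4)·C(9, 2) = 46781280. Avoid both = 4537567650 − 229748064 − 191222460 + 46781280 = 4163378406.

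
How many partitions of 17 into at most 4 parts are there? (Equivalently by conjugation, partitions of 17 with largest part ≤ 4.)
p(17, parts ≤ 4) = 72

Use the recurrence p(n, m) = p(n, m−1) + p(n−m, m): either the largest part is < m (count p(n, m−1)) or the largest part is exactly m (remove one copy of m, count p(n−m, m)). With p(0, ·) = 1 this gives p(17, parts ≤ 4) = 72. (By conjugating Young diagrams, this also counts partitions of 17 into at most 4 parts.)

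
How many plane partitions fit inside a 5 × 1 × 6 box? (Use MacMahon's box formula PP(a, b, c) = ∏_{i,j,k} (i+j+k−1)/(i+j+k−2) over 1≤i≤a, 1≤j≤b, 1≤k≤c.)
PP(5, 1, 6) = 462

Evaluate the triple product over i = 1..5, j = 1..1, k = 1..6. The factors are (2/1) · (3/2) · (4/3) · (5/4) · (6/5) · (7/6) · (3/2) · (4/3) · … (30 factors total). The numerators and denominators telescope so the product is an integer; carrying out the multiplication exactly gives PP(5, 1, 6) = 462.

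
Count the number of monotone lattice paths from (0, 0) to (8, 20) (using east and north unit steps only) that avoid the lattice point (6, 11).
Number of paths = 2427425

Total paths from (0, 0) to (8, 20): C(28, 8) = 3108105. Paths through (6, 11): (paths (0, 0) → (6, 11)) × (paths (6, 11) → (8, 20)) = C(17, 6) · C(11, 2) = 12376 · 55 = 680680. Avoidance count = 3108105 − 680680 = 2427425.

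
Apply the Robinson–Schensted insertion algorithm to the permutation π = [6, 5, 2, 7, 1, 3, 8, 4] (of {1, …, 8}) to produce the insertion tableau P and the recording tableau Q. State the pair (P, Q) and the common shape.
P = [1, 3, 4] / [2, 7, 8] / [5] / [6];  Q = [1, 4, 7] / [2, 6, 8] / [3] / [5];  common shape = (3, 3, 1, 1)

Row-insert the values π_1, π_2, … into P one at a time, bumping the leftmost entry strictly greater than the inserted value down to the next row. The recording tableau Q records, in position (i, j), the step at which that cell was added to P.
  Insert 6 (step 1): P = [6];  Q = [1]
  Insert 5 (step 2): P = [5] / [6];  Q = [1] / [2]
  Insert 2 (step 3): P = [2] / [5] / [6];  Q = [1] / [2] / [3]
  Insert 7 (step 4): P = [2, 7] / [5] / [6];  Q = [1, 4] / [2] / [3]
  Insert 1 (step 5): P = [1, 7] / [2] / [5] / [6];  Q = [1, 4] / [2] / [3] / [5]
  Insert 3 (step 6): P = [1, 3] / [2, 7] / [5] / [6];  Q = [1, 4] / [2, 6] / [3] / [5]
  Insert 8 (step 7): P = [1, 3, 8] / [2, 7] / [5] / [6];  Q = [1, 4, 7] / [2, 6] / [3] / [5]
  Insert 4 (step 8): P = [1, 3, 4] / [2, 7, 8] / [5] / [6];  Q = [1, 4, 7] / [2, 6, 8] / [3] / [5]
Final shape: (3, 3, 1, 1).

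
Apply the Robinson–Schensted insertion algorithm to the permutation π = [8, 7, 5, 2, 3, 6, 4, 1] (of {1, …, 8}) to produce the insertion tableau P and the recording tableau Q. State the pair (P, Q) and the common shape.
P = [1, 3, 4] / [2, 6] / [5] / [7] / [8];  Q = [1, 5, 6] / [2, 7] / [3] / [4] / [8];  common shape = (3, 2, 1, 1, 1)

Row-insert the values π_1, π_2, … into P one at a time, bumping the leftmost entry strictly greater than the inserted value down to the next row. The recording tableau Q records, in position (i, j), the step at which that cell was added to P.
  Insert 8 (step 1): P = [8];  Q = [1]
  Insert 7 (step 2): P = [7] / [8];  Q = [1] / [2]
  Insert 5 (step 3): P = [5] / [7] / [8];  Q = [1] / [2] / [3]
  Insert 2 (step 4): P = [2] / [5] / [7] / [8];  Q = [1] / [2] / [3] / [4]
  Insert 3 (step 5): P = [2, 3] / [5] / [7] / [8];  Q = [1, 5] / [2] / [3] / [4]
  Insert 6 (step 6): P = [2, 3, 6] / [5] / [7] / [8];  Q = [1, 5, 6] / [2] / [3] / [4]
  Insert 4 (step 7): P = [2, 3, 4] / [5, 6] / [7] / [8];  Q = [1, 5, 6] / [2, 7] / [3] / [4]
  Insert 1 (step 8): P = [1, 3, 4] / [2, 6] / [5] / [7] / [8];  Q = [1, 5, 6] / [2, 7] / [3] / [4] / [8]
Final shape: (3, 2, 1, 1, 1).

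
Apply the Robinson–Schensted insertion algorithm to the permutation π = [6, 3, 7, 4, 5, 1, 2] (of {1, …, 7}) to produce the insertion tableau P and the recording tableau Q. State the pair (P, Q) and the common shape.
P = [1, 2, 5] / [3, 4] / [6, 7];  Q = [1, 3, 5] / [2, 4] / [6, 7];  common shape = (3, 2, 2)

Row-insert the values π_1, π_2, … into P one at a time, bumping the leftmost entry strictly greater than the inserted value down to the next row. The recording tableau Q records, in position (i, j), the step at which that cell was added to P.
  Insert 6 (step 1): P = [6];  Q = [1]
  Insert 3 (step 2): P = [3] / [6];  Q = [1] / [2]
  Insert 7 (step 3): P = [3, 7] / [6];  Q = [1, 3] / [2]
  Insert 4 (step 4): P = [3, 4] / [6, 7];  Q = [1, 3] / [2, 4]
  Insert 5 (step 5): P = [3, 4, 5] / [6, 7];  Q = [1, 3, 5] / [2, 4]
  Insert 1 (step 6): P = [1, 4, 5] / [3, 7] / [6];  Q = [1, 3, 5] / [2, 4] / [6]
  Insert 2 (step 7): P = [1, 2, 5] / [3, 4] / [6, 7];  Q = [1, 3, 5] / [2, 4] / [6, 7]
Final shape: (3, 2, 2).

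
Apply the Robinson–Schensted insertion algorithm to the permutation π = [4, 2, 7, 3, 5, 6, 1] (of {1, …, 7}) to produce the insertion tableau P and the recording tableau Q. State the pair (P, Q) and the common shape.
P = [1, 3, 5, 6] / [2, 7] / [4];  Q = [1, 3, 5, 6] / [2, 4] / [7];  common shape = (4, 2, 1)

Row-insert the values π_1, π_2, … into P one at a time, bumping the leftmost entry strictly greater than the inserted value down to the next row. The recording tableau Q records, in position (i, j), the step at which that cell was added to P.
  Insert 4 (step 1): P = [4];  Q = [1]
  Insert 2 (step 2): P = [2] / [4];  Q = [1] / [2]
  Insert 7 (step 3): P = [2, 7] / [4];  Q = [1, 3] / [2]
  Insert 3 (step 4): P = [2, 3] / [4, 7];  Q = [1, 3] / [2, 4]
  Insert 5 (step 5): P = [2, 3, 5] / [4, 7];  Q = [1, 3, 5] / [2, 4]
  Insert 6 (step 6): P = [2, 3, 5, 6] / [4, 7];  Q = [1, 3, 5, 6] / [2, 4]
  Insert 1 (step 7): P = [1, 3, 5, 6] / [2, 7] / [4];  Q = [1, 3, 5, 6] / [2, 4] / [7]
Final shape: (4, 2, 1).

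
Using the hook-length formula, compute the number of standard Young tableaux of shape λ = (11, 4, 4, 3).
# SYT of shape (11, 4, 4, 3) = 118186992

Hook-length formula: f^λ = n! / Π hook(c), product over all cells c of the Young diagram. For λ = (11, 4, 4, 3), n = 22 boxes. Hook lengths by row (left-to-right, top-to-bottom): [14, 13, 12, 10, 7, 6, 5, 4, 3, 2, 1]; [6, 5, 4, 2]; [5, 4, 3, 1]; [3, 2, 1]. Product of hooks = 9510359040000. So f^λ = 22! / 9510359040000 = 1124000727777607680000 / 9510359040000 = 118186992.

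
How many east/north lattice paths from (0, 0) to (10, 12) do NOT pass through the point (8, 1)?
Number of paths = 645944

Total paths from (0, 0) to (10, 12): C(22, 10) = 646646. Paths through (8, 1): (paths (0, 0) → (8, 1)) × (paths (8, 1) → (10, 12)) = C(9, 8) · C(13, 2) = 9 · 78 = 702. Avoidance count = 646646 − 702 = 645944.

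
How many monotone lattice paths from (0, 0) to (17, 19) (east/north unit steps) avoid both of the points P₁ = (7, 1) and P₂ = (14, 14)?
Number of paths = 6280711080

Inclusion–exclusion. Total paths: C(36, 17) = 8597496600. Through P₁: C(8, 7)·C(28, 10) = 104984880. Through P₂: C(28, 14)·C(8, 3) = 2246529600. Since P₁ is strictly southwest of P₂, a monotone path through both must visit P₁ then P₂; paths through both = C(8, 7)·C(20, 7)·C(8, 3) = 34728960. Avoid both = 8597496600 − 104984880 − 2246529600 + 34728960 = 6280711080.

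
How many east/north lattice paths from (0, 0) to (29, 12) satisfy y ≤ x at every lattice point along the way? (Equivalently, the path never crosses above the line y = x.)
Number of paths = 4739192952

By the reflection principle (André's argument), the number of monotone paths to (29, 12) with n ≤ m that never go above y = x is C(41, 29) − C(41, 30) = 7898654920 − 3159461968 = 4739192952.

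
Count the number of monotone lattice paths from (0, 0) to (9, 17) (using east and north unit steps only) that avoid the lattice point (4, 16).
Number of paths = 3095480

Total paths from (0, 0) to (9, 17): C(26, 9) = 3124550. Paths through (4, 16): (paths (0, 0) → (4, 16)) × (paths (4, 16) → (9, 17)) = C(20, 4) · C(6, 5) = 4845 · 6 = 29070. Avoidance count = 3124550 − 29070 = 3095480.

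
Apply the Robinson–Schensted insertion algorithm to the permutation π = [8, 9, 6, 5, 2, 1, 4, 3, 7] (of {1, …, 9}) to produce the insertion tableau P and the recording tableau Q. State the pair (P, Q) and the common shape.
P = [1, 3, 7] / [2, 4] / [5, 9] / [6] / [8];  Q = [1, 2, 9] / [3, 7] / [4, 8] / [5] / [6];  common shape = (3, 2, 2, 1, 1)

Row-insert the values π_1, π_2, … into P one at a time, bumping the leftmost entry strictly greater than the inserted value down to the next row. The recording tableau Q records, in position (i, j), the step at which that cell was added to P.
  Insert 8 (step 1): P = [8];  Q = [1]
  Insert 9 (step 2): P = [8, 9];  Q = [1, 2]
  Insert 6 (step 3): P = [6, 9] / [8];  Q = [1, 2] / [3]
  Insert 5 (step 4): P = [5, 9] / [6] / [8];  Q = [1, 2] / [3] / [4]
  Insert 2 (step 5): P = [2, 9] / [5] / [6] / [8];  Q = [1, 2] / [3] / [4] / [5]
  Insert 1 (step 6): P = [1, 9] / [2] / [5] / [6] / [8];  Q = [1, 2] / [3] / [4] / [5] / [6]
  Insert 4 (step 7): P = [1, 4] / [2, 9] / [5] / [6] / [8];  Q = [1, 2] / [3, 7] / [4] / [5] / [6]
  Insert 3 (step 8): P = [1, 3] / [2, 4] / [5, 9] / [6] / [8];  Q = [1, 2] / [3, 7] / [4, 8] / [5] / [6]
  Insert 7 (step 9): P = [1, 3, 7] / [2, 4] / [5, 9] / [6] / [8];  Q = [1, 2, 9] / [3, 7] / [4, 8] / [5] / [6]
Final shape: (3, 2, 2, 1, 1).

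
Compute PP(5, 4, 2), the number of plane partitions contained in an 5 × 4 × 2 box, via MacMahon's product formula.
PP(5, 4, 2) = 5292

Evaluate the triple product over i = 1..5, j = 1..4, k = 1..2. The factors are (2/1) · (3/2) · (3/2) · (4/3) · (4/3) · (5/4) · (5/4) · (6/5) · … (40 factors total). The numerators and denominators telescope so the product is an integer; carrying out the multiplication exactly gives PP(5, 4, 2) = 5292.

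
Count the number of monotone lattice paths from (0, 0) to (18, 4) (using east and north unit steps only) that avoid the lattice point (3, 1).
Number of paths = 4051

Total paths from (0, 0) to (18, 4): C(22, 18) = 7315. Paths through (3, 1): (paths (0, 0) → (3, 1)) × (paths (3, 1) → (18, 4)) = C(4, 3) · C(18, 15) = 4 · 816 = 3264. Avoidance count = 7315 − 3264 = 4051.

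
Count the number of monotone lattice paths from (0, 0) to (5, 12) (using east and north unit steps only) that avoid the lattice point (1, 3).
Number of paths = 3328

Total paths from (0, 0) to (5, 12): C(17, 5) = 6188. Paths through (1, 3): (paths (0, 0) → (1, 3)) × (paths (1, 3) → (5, 12)) = C(4, 1) · C(13, 4) = 4 · 715 = 2860. Avoidance count = 6188 − 2860 = 3328.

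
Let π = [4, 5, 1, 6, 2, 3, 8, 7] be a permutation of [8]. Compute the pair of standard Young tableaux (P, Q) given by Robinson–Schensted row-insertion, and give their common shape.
P = [1, 2, 3, 7] / [4, 5, 6, 8];  Q = [1, 2, 4, 7] / [3, 5, 6, 8];  common shape = (4, 4)

Row-insert the values π_1, π_2, … into P one at a time, bumping the leftmost entry strictly greater than the inserted value down to the next row. The recording tableau Q records, in position (i, j), the step at which that cell was added to P.
  Insert 4 (step 1): P = [4];  Q = [1]
  Insert 5 (step 2): P = [4, 5];  Q = [1, 2]
  Insert 1 (step 3): P = [1, 5] / [4];  Q = [1, 2] / [3]
  Insert 6 (step 4): P = [1, 5, 6] / [4];  Q = [1, 2, 4] / [3]
  Insert 2 (step 5): P = [1, 2, 6] / [4, 5];  Q = [1, 2, 4] / [3, 5]
  Insert 3 (step 6): P = [1, 2, 3] / [4, 5, 6];  Q = [1, 2, 4] / [3, 5, 6]
  Insert 8 (step 7): P = [1, 2, 3, 8] / [4, 5, 6];  Q = [1, 2, 4, 7] / [3, 5, 6]
  Insert 7 (step 8): P = [1, 2, 3, 7] / [4, 5, 6, 8];  Q = [1, 2, 4, 7] / [3, 5, 6, 8]
Final shape: (4, 4).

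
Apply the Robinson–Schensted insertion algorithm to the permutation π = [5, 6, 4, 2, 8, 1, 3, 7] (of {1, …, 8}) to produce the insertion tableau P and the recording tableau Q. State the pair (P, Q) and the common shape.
P = [1, 3, 7] / [2, 6, 8] / [4] / [5];  Q = [1, 2, 5] / [3, 7, 8] / [4] / [6];  common shape = (3, 3, 1, 1)

Row-insert the values π_1, π_2, … into P one at a time, bumping the leftmost entry strictly greater than the inserted value down to the next row. The recording tableau Q records, in position (i, j), the step at which that cell was added to P.
  Insert 5 (step 1): P = [5];  Q = [1]
  Insert 6 (step 2): P = [5, 6];  Q = [1, 2]
  Insert 4 (step 3): P = [4, 6] / [5];  Q = [1, 2] / [3]
  Insert 2 (step 4): P = [2, 6] / [4] / [5];  Q = [1, 2] / [3] / [4]
  Insert 8 (step 5): P = [2, 6, 8] / [4] / [5];  Q = [1, 2, 5] / [3] / [4]
  Insert 1 (step 6): P = [1, 6, 8] / [2] / [4] / [5];  Q = [1, 2, 5] / [3] / [4] / [6]
  Insert 3 (step 7): P = [1, 3, 8] / [2, 6] / [4] / [5];  Q = [1, 2, 5] / [3, 7] / [4] / [6]
  Insert 7 (step 8): P = [1, 3, 7] / [2, 6, 8] / [4] / [5];  Q = [1, 2, 5] / [3, 7, 8] / [4] / [6]
Final shape: (3, 3, 1, 1).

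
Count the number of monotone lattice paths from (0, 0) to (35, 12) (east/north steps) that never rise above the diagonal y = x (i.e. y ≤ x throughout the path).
Number of paths = 34834267234

By the reflection principle (André's argument), the number of monotone paths to (35, 12) with n ≤ m that never go above y = x is C(47, 35) − C(47, 36) = 52251400851 − 17417133617 = 34834267234.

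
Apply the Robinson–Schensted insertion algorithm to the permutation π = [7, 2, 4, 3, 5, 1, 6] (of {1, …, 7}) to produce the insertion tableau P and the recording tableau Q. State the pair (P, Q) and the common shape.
P = [1, 3, 5, 6] / [2] / [4] / [7];  Q = [1, 3, 5, 7] / [2] / [4] / [6];  common shape = (4, 1, 1, 1)

Row-insert the values π_1, π_2, … into P one at a time, bumping the leftmost entry strictly greater than the inserted value down to the next row. The recording tableau Q records, in position (i, j), the step at which that cell was added to P.
  Insert 7 (step 1): P = [7];  Q = [1]
  Insert 2 (step 2): P = [2] / [7];  Q = [1] / [2]
  Insert 4 (step 3): P = [2, 4] / [7];  Q = [1, 3] / [2]
  Insert 3 (step 4): P = [2, 3] / [4] / [7];  Q = [1, 3] / [2] / [4]
  Insert 5 (step 5): P = [2, 3, 5] / [4] / [7];  Q = [1, 3, 5] / [2] / [4]
  Insert 1 (step 6): P = [1, 3, 5] / [2] / [4] / [7];  Q = [1, 3, 5] / [2] / [4] / [6]
  Insert 6 (step 7): P = [1, 3, 5, 6] / [2] / [4] / [7];  Q = [1, 3, 5, 7] / [2] / [4] / [6]
Final shape: (4, 1, 1, 1).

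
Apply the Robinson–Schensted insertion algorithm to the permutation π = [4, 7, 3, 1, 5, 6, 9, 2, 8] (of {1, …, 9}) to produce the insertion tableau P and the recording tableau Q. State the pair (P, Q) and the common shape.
P = [1, 2, 6, 8] / [3, 5, 9] / [4, 7];  Q = [1, 2, 6, 7] / [3, 5, 9] / [4, 8];  common shape = (4, 3, 2)

Row-insert the values π_1, π_2, … into P one at a time, bumping the leftmost entry strictly greater than the inserted value down to the next row. The recording tableau Q records, in position (i, j), the step at which that cell was added to P.
  Insert 4 (step 1): P = [4];  Q = [1]
  Insert 7 (step 2): P = [4, 7];  Q = [1, 2]
  Insert 3 (step 3): P = [3, 7] / [4];  Q = [1, 2] / [3]
  Insert 1 (step 4): P = [1, 7] / [3] / [4];  Q = [1, 2] / [3] / [4]
  Insert 5 (step 5): P = [1, 5] / [3, 7] / [4];  Q = [1, 2] / [3, 5] / [4]
  Insert 6 (step 6): P = [1, 5, 6] / [3, 7] / [4];  Q = [1, 2, 6] / [3, 5] / [4]
  Insert 9 (step 7): P = [1, 5, 6, 9] / [3, 7] / [4];  Q = [1, 2, 6, 7] / [3, 5] / [4]
  Insert 2 (step 8): P = [1, 2, 6, 9] / [3, 5] / [4, 7];  Q = [1, 2, 6, 7] / [3, 5] / [4, 8]
  Insert 8 (step 9): P = [1, 2, 6, 8] / [3, 5, 9] / [4, 7];  Q = [1, 2, 6, 7] / [3, 5, 9] / [4, 8]
Final shape: (4, 3, 2).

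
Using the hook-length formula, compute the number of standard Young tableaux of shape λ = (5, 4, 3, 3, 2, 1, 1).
# SYT of shape (5, 4, 3, 3, 2, 1, 1) = 44089500

Hook-length formula: f^λ = n! / Π hook(c), product over all cells c of the Young diagram. For λ = (5, 4, 3, 3, 2, 1, 1), n = 19 boxes. Hook lengths by row (left-to-right, top-to-bottom): [11, 8, 6, 3, 1]; [9, 6, 4, 1]; [7, 4, 2]; [6, 3, 1]; [4, 1]; [2]; [1]. Product of hooks = 2759049216. So f^λ = 19! / 2759049216 = 121645100408832000 / 2759049216 = 44089500.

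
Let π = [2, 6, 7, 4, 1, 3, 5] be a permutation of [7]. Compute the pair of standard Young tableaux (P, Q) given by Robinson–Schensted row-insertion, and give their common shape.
P = [1, 3, 5] / [2, 4, 7] / [6];  Q = [1, 2, 3] / [4, 6, 7] / [5];  common shape = (3, 3, 1)

Row-insert the values π_1, π_2, … into P one at a time, bumping the leftmost entry strictly greater than the inserted value down to the next row. The recording tableau Q records, in position (i, j), the step at which that cell was added to P.
  Insert 2 (step 1): P = [2];  Q = [1]
  Insert 6 (step 2): P = [2, 6];  Q = [1, 2]
  Insert 7 (step 3): P = [2, 6, 7];  Q = [1, 2, 3]
  Insert 4 (step 4): P = [2, 4, 7] / [6];  Q = [1, 2, 3] / [4]
  Insert 1 (step 5): P = [1, 4, 7] / [2] / [6];  Q = [1, 2, 3] / [4] / [5]
  Insert 3 (step 6): P = [1, 3, 7] / [2, 4] / [6];  Q = [1, 2, 3] / [4, 6] / [5]
  Insert 5 (step 7): P = [1, 3, 5] / [2, 4, 7] / [6];  Q = [1, 2, 3] / [4, 6, 7] / [5]
Final shape: (3, 3, 1).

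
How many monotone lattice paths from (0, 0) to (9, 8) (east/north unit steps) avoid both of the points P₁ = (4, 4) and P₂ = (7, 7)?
Number of paths = 9394

Inclusion–exclusion. Total paths: C(17, 9) = 24310. Through P₁: C(8, 4)·C(9, 5) = 8820. Through P₂: C(14, 7)·C(3, 2) = 10296. Since P₁ is strictly southwest of P₂, a monotone path through both must visit P₁ then P₂; paths through both = C(8, 4)·C(6, 3)·C(3, 2) = 4200. Avoid both = 24310 − 8820 − 10296 + 4200 = 9394.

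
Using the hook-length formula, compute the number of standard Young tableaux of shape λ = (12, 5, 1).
# SYT of shape (12, 5, 1) = 53040

Hook-length formula: f^λ = n! / Π hook(c), product over all cells c of the Young diagram. For λ = (12, 5, 1), n = 18 boxes. Hook lengths by row (left-to-right, top-to-bottom): [14, 12, 11, 10, 9, 7, 6, 5, 4, 3, 2, 1]; [6, 4, 3, 2, 1]; [1]. Product of hooks = 120708403200. So f^λ = 18! / 120708403200 = 6402373705728000 / 120708403200 = 53040.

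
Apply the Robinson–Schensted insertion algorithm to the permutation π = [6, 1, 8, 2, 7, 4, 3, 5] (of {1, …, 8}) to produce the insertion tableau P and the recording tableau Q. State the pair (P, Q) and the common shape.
P = [1, 2, 3, 5] / [4, 7] / [6] / [8];  Q = [1, 3, 5, 8] / [2, 4] / [6] / [7];  common shape = (4, 2, 1, 1)

Row-insert the values π_1, π_2, … into P one at a time, bumping the leftmost entry strictly greater than the inserted value down to the next row. The recording tableau Q records, in position (i, j), the step at which that cell was added to P.
  Insert 6 (step 1): P = [6];  Q = [1]
  Insert 1 (step 2): P = [1] / [6];  Q = [1] / [2]
  Insert 8 (step 3): P = [1, 8] / [6];  Q = [1, 3] / [2]
  Insert 2 (step 4): P = [1, 2] / [6, 8];  Q = [1, 3] / [2, 4]
  Insert 7 (step 5): P = [1, 2, 7] / [6, 8];  Q = [1, 3, 5] / [2, 4]
  Insert 4 (step 6): P = [1, 2, 4] / [6, 7] / [8];  Q = [1, 3, 5] / [2, 4] / [6]
  Insert 3 (step 7): P = [1, 2, 3] / [4, 7] / [6] / [8];  Q = [1, 3, 5] / [2, 4] / [6] / [7]
  Insert 5 (step 8): P = [1, 2, 3, 5] / [4, 7] / [6] / [8];  Q = [1, 3, 5, 8] / [2, 4] / [6] / [7]
Final shape: (4, 2, 1, 1).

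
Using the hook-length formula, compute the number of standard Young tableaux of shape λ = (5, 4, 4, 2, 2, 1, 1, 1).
# SYT of shape (5, 4, 4, 2, 2, 1, 1, 1) = 108636528

Hook-length formula: f^λ = n! / Π hook(c), product over all cells c of the Young diagram. For λ = (5, 4, 4, 2, 2, 1, 1, 1), n = 20 boxes. Hook lengths by row (left-to-right, top-to-bottom): [12, 8, 5, 4, 1]; [10, 6, 3, 2]; [9, 5, 2, 1]; [6, 2]; [5, 1]; [3]; [2]; [1]. Product of hooks = 22394880000. So f^λ = 20! / 22394880000 = 2432902008176640000 / 22394880000 = 108636528.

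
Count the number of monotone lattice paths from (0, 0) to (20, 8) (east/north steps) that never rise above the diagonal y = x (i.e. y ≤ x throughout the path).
Number of paths = 1924065

By the reflection principle (André's argument), the number of monotone paths to (20, 8) with n ≤ m that never go above y = x is C(28, 20) − C(28, 21) = 3108105 − 1184040 = 1924065.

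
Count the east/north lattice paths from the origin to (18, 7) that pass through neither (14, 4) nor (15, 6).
Number of paths = 193264

Inclusion–exclusion. Total paths: C(25, 18) = 480700. Through P₁: C(18, 14)·C(7, 4) = 107100. Through P₂: C(21, 15)·C(4, 3) = 217056. Since P₁ is strictly southwest of P₂, a monotone path through both must visit P₁ then P₂; paths through both = C(18, 14)·C(3, 1)·C(4, 3) = 36720. Avoid both = 480700 − 107100 − 217056 + 36720 = 193264.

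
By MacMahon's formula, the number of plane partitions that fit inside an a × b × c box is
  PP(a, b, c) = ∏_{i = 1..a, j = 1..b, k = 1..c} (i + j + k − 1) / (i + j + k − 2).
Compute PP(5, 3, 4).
PP(5, 3, 4) = 116424

Evaluate the triple product over i = 1..5, j = 1..3, k = 1..4. The factors are (2/1) · (3/2) · (4/3) · (5/4) · (3/2) · (4/3) · (5/4) · (6/5) · … (60 factors total). The numerators and denominators telescope so the product is an integer; carrying out the multiplication exactly gives PP(5, 3, 4) = 116424.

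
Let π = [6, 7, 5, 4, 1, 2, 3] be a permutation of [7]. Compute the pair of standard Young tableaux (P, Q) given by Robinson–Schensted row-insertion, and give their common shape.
P = [1, 2, 3] / [4, 7] / [5] / [6];  Q = [1, 2, 7] / [3, 6] / [4] / [5];  common shape = (3, 2, 1, 1)

Row-insert the values π_1, π_2, … into P one at a time, bumping the leftmost entry strictly greater than the inserted value down to the next row. The recording tableau Q records, in position (i, j), the step at which that cell was added to P.
  Insert 6 (step 1): P = [6];  Q = [1]
  Insert 7 (step 2): P = [6, 7];  Q = [1, 2]
  Insert 5 (step 3): P = [5, 7] / [6];  Q = [1, 2] / [3]
  Insert 4 (step 4): P = [4, 7] / [5] / [6];  Q = [1, 2] / [3] / [4]
  Insert 1 (step 5): P = [1, 7] / [4] / [5] / [6];  Q = [1, 2] / [3] / [4] / [5]
  Insert 2 (step 6): P = [1, 2] / [4, 7] / [5] / [6];  Q = [1, 2] / [3, 6] / [4] / [5]
  Insert 3 (step 7): P = [1, 2, 3] / [4, 7] / [5] / [6];  Q = [1, 2, 7] / [3, 6] / [4] / [5]
Final shape: (3, 2, 1, 1).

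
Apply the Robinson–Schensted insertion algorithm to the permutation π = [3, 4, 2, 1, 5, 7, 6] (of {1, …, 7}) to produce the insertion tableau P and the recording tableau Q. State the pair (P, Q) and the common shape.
P = [1, 4, 5, 6] / [2, 7] / [3];  Q = [1, 2, 5, 6] / [3, 7] / [4];  common shape = (4, 2, 1)

Row-insert the values π_1, π_2, … into P one at a time, bumping the leftmost entry strictly greater than the inserted value down to the next row. The recording tableau Q records, in position (i, j), the step at which that cell was added to P.
  Insert 3 (step 1): P = [3];  Q = [1]
  Insert 4 (step 2): P = [3, 4];  Q = [1, 2]
  Insert 2 (step 3): P = [2, 4] / [3];  Q = [1, 2] / [3]
  Insert 1 (step 4): P = [1, 4] / [2] / [3];  Q = [1, 2] / [3] / [4]
  Insert 5 (step 5): P = [1, 4, 5] / [2] / [3];  Q = [1, 2, 5] / [3] / [4]
  Insert 7 (step 6): P = [1, 4, 5, 7] / [2] / [3];  Q = [1, 2, 5, 6] / [3] / [4]
  Insert 6 (step 7): P = [1, 4, 5, 6] / [2, 7] / [3];  Q = [1, 2, 5, 6] / [3, 7] / [4]
Final shape: (4, 2, 1).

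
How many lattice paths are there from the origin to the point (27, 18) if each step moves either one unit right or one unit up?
Number of paths = 1715884494940

A monotone lattice path from (0, 0) to (27, 18) consists of 27 east steps and 18 north steps in some order, so it is determined by which 27 of the 45 steps are east. The count is C(45, 27) = 1715884494940.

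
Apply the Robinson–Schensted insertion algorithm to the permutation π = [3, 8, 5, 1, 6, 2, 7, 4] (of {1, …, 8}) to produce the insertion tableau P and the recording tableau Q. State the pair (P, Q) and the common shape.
P = [1, 2, 4, 7] / [3, 5, 6] / [8];  Q = [1, 2, 5, 7] / [3, 6, 8] / [4];  common shape = (4, 3, 1)

Row-insert the values π_1, π_2, … into P one at a time, bumping the leftmost entry strictly greater than the inserted value down to the next row. The recording tableau Q records, in position (i, j), the step at which that cell was added to P.
  Insert 3 (step 1): P = [3];  Q = [1]
  Insert 8 (step 2): P = [3, 8];  Q = [1, 2]
  Insert 5 (step 3): P = [3, 5] / [8];  Q = [1, 2] / [3]
  Insert 1 (step 4): P = [1, 5] / [3] / [8];  Q = [1, 2] / [3] / [4]
  Insert 6 (step 5): P = [1, 5, 6] / [3] / [8];  Q = [1, 2, 5] / [3] / [4]
  Insert 2 (step 6): P = [1, 2, 6] / [3, 5] / [8];  Q = [1, 2, 5] / [3, 6] / [4]
  Insert 7 (step 7): P = [1, 2, 6, 7] / [3, 5] / [8];  Q = [1, 2, 5, 7] / [3, 6] / [4]
  Insert 4 (step 8): P = [1, 2, 4, 7] / [3, 5, 6] / [8];  Q = [1, 2, 5, 7] / [3, 6, 8] / [4]
Final shape: (4, 3, 1).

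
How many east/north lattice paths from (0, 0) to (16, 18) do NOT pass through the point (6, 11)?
Number of paths = 1963272982

Total paths from (0, 0) to (16, 18): C(34, 16) = 2203961430. Paths through (6, 11): (paths (0, 0) → (6, 11)) × (paths (6, 11) → (16, 18)) = C(17, 6) · C(17, 10) = 12376 · 19448 = 240688448. Avoidance count = 2203961430 − 240688448 = 1963272982.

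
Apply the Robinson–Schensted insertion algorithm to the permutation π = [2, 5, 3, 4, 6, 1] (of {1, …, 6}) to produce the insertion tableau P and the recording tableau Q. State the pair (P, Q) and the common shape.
P = [1, 3, 4, 6] / [2] / [5];  Q = [1, 2, 4, 5] / [3] / [6];  common shape = (4, 1, 1)

Row-insert the values π_1, π_2, … into P one at a time, bumping the leftmost entry strictly greater than the inserted value down to the next row. The recording tableau Q records, in position (i, j), the step at which that cell was added to P.
  Insert 2 (step 1): P = [2];  Q = [1]
  Insert 5 (step 2): P = [2, 5];  Q = [1, 2]
  Insert 3 (step 3): P = [2, 3] / [5];  Q = [1, 2] / [3]
  Insert 4 (step 4): P = [2, 3, 4] / [5];  Q = [1, 2, 4] / [3]
  Insert 6 (step 5): P = [2, 3, 4, 6] / [5];  Q = [1, 2, 4, 5] / [3]
  Insert 1 (step 6): P = [1, 3, 4, 6] / [2] / [5];  Q = [1, 2, 4, 5] / [3] / [6]
Final shape: (4, 1, 1).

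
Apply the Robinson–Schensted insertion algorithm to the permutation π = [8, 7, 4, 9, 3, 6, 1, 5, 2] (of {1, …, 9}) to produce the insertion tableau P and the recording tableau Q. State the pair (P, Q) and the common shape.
P = [1, 2] / [3, 5] / [4, 6] / [7, 9] / [8];  Q = [1, 4] / [2, 6] / [3, 8] / [5, 9] / [7];  common shape = (2, 2, 2, 2, 1)

Row-insert the values π_1, π_2, … into P one at a time, bumping the leftmost entry strictly greater than the inserted value down to the next row. The recording tableau Q records, in position (i, j), the step at which that cell was added to P.
  Insert 8 (step 1): P = [8];  Q = [1]
  Insert 7 (step 2): P = [7] / [8];  Q = [1] / [2]
  Insert 4 (step 3): P = [4] / [7] / [8];  Q = [1] / [2] / [3]
  Insert 9 (step 4): P = [4, 9] / [7] / [8];  Q = [1, 4] / [2] / [3]
  Insert 3 (step 5): P = [3, 9] / [4] / [7] / [8];  Q = [1, 4] / [2] / [3] / [5]
  Insert 6 (step 6): P = [3, 6] / [4, 9] / [7] / [8];  Q = [1, 4] / [2, 6] / [3] / [5]
  Insert 1 (step 7): P = [1, 6] / [3, 9] / [4] / [7] / [8];  Q = [1, 4] / [2, 6] / [3] / [5] / [7]
  Insert 5 (step 8): P = [1, 5] / [3, 6] / [4, 9] / [7] / [8];  Q = [1, 4] / [2, 6] / [3, 8] / [5] / [7]
  Insert 2 (step 9): P = [1, 2] / [3, 5] / [4, 6] / [7, 9] / [8];  Q = [1, 4] / [2, 6] / [3, 8] / [5, 9] / [7]
Final shape: (2, 2, 2, 2, 1).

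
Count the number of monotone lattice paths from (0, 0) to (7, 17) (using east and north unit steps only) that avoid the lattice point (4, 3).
Number of paths = 322304

Total paths from (0, 0) to (7, 17): C(24, 7) = 346104. Paths through (4, 3): (paths (0, 0) → (4, 3)) × (paths (4, 3) → (7, 17)) = C(7, 4) · C(17, 3) = 35 · 680 = 23800. Avoidance count = 346104 − 23800 = 322304.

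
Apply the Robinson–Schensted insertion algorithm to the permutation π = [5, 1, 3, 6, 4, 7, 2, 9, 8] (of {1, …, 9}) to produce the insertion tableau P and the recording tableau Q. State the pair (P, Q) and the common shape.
P = [1, 2, 4, 7, 8] / [3, 6, 9] / [5];  Q = [1, 3, 4, 6, 8] / [2, 5, 9] / [7];  common shape = (5, 3, 1)

Row-insert the values π_1, π_2, … into P one at a time, bumping the leftmost entry strictly greater than the inserted value down to the next row. The recording tableau Q records, in position (i, j), the step at which that cell was added to P.
  Insert 5 (step 1): P = [5];  Q = [1]
  Insert 1 (step 2): P = [1] / [5];  Q = [1] / [2]
  Insert 3 (step 3): P = [1, 3] / [5];  Q = [1, 3] / [2]
  Insert 6 (step 4): P = [1, 3, 6] / [5];  Q = [1, 3, 4] / [2]
  Insert 4 (step 5): P = [1, 3, 4] / [5, 6];  Q = [1, 3, 4] / [2, 5]
  Insert 7 (step 6): P = [1, 3, 4, 7] / [5, 6];  Q = [1, 3, 4, 6] / [2, 5]
  Insert 2 (step 7): P = [1, 2, 4, 7] / [3, 6] / [5];  Q = [1, 3, 4, 6] / [2, 5] / [7]
  Insert 9 (step 8): P = [1, 2, 4, 7, 9] / [3, 6] / [5];  Q = [1, 3, 4, 6, 8] / [2, 5] / [7]
  Insert 8 (step 9): P = [1, 2, 4, 7, 8] / [3, 6, 9] / [5];  Q = [1, 3, 4, 6, 8] / [2, 5, 9] / [7]
Final shape: (5, 3, 1).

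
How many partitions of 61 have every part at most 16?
p(61, parts ≤ 16) = 699749

Use the recurrence p(n, m) = p(n, m−1) + p(n−m, m): either the largest part is < m (count p(n, m−1)) or the largest part is exactly m (remove one copy of m, count p(n−m, m)). With p(0, ·) = 1 this gives p(61, parts ≤ 16) = 699749. (By conjugating Young diagrams, this also counts partitions of 61 into at most 16 parts.)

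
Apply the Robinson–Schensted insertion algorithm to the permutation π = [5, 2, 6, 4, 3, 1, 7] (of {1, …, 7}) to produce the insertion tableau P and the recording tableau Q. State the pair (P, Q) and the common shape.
P = [1, 3, 7] / [2, 6] / [4] / [5];  Q = [1, 3, 7] / [2, 4] / [5] / [6];  common shape = (3, 2, 1, 1)

Row-insert the values π_1, π_2, … into P one at a time, bumping the leftmost entry strictly greater than the inserted value down to the next row. The recording tableau Q records, in position (i, j), the step at which that cell was added to P.
  Insert 5 (step 1): P = [5];  Q = [1]
  Insert 2 (step 2): P = [2] / [5];  Q = [1] / [2]
  Insert 6 (step 3): P = [2, 6] / [5];  Q = [1, 3] / [2]
  Insert 4 (step 4): P = [2, 4] / [5, 6];  Q = [1, 3] / [2, 4]
  Insert 3 (step 5): P = [2, 3] / [4, 6] / [5];  Q = [1, 3] / [2, 4] / [5]
  Insert 1 (step 6): P = [1, 3] / [2, 6] / [4] / [5];  Q = [1, 3] / [2, 4] / [5] / [6]
  Insert 7 (step 7): P = [1, 3, 7] / [2, 6] / [4] / [5];  Q = [1, 3, 7] / [2, 4] / [5] / [6]
Final shape: (3, 2, 1, 1).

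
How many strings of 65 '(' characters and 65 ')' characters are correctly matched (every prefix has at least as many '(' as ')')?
C_65 = 1440418573150919668872489894243865350

These balanced parentheses are counted by the Catalan number C_n = (1/(n + 1)) · C(2n, n). For n = 65: C_65 = (1/66) · C(130, 65) = 95067625827960698145584333020095113100/66 = 1440418573150919668872489894243865350.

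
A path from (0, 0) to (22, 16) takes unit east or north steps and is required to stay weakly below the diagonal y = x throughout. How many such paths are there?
Number of paths = 6768687870

By the reflection principle (André's argument), the number of monotone paths to (22, 16) with n ≤ m that never go above y = x is C(38, 22) − C(38, 23) = 22239974430 − 15471286560 = 6768687870.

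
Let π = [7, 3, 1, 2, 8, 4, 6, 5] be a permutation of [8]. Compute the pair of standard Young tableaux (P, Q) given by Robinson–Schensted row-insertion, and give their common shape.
P = [1, 2, 4, 5] / [3, 6] / [7, 8];  Q = [1, 4, 5, 7] / [2, 6] / [3, 8];  common shape = (4, 2, 2)

Row-insert the values π_1, π_2, … into P one at a time, bumping the leftmost entry strictly greater than the inserted value down to the next row. The recording tableau Q records, in position (i, j), the step at which that cell was added to P.
  Insert 7 (step 1): P = [7];  Q = [1]
  Insert 3 (step 2): P = [3] / [7];  Q = [1] / [2]
  Insert 1 (step 3): P = [1] / [3] / [7];  Q = [1] / [2] / [3]
  Insert 2 (step 4): P = [1, 2] / [3] / [7];  Q = [1, 4] / [2] / [3]
  Insert 8 (step 5): P = [1, 2, 8] / [3] / [7];  Q = [1, 4, 5] / [2] / [3]
  Insert 4 (step 6): P = [1, 2, 4] / [3, 8] / [7];  Q = [1, 4, 5] / [2, 6] / [3]
  Insert 6 (step 7): P = [1, 2, 4, 6] / [3, 8] / [7];  Q = [1, 4, 5, 7] / [2, 6] / [3]
  Insert 5 (step 8): P = [1, 2, 4, 5] / [3, 6] / [7, 8];  Q = [1, 4, 5, 7] / [2, 6] / [3, 8]
Final shape: (4, 2, 2).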